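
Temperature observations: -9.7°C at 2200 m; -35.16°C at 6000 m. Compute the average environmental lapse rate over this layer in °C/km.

Γ = −ΔT/Δz = (-9.7 − (-35.16)) / (6000 − 2200) m
  = 25.46°C / 3.8 km = 6.7°C/km

6.7°C/km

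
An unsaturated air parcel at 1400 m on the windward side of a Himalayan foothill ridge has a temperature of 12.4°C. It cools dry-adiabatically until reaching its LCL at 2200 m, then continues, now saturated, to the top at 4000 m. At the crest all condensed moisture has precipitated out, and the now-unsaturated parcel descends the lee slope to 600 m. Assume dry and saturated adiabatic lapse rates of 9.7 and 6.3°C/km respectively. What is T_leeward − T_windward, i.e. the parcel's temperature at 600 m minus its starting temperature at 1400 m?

1400–2200 m, dry: Δz = 0.8 km ⇒ ΔT = -7.76°C; T = 4.64°C
2200–4000 m, saturated: Δz = 1.8 km ⇒ ΔT = -11.34°C; T = -6.7°C
4000–600 m, dry descent: Δz = 3.4 km ⇒ ΔT = +32.98°C; T = 26.28°C
Net change vs windward start: 26.28 − 12.4 = +13.88°C

+13.88°C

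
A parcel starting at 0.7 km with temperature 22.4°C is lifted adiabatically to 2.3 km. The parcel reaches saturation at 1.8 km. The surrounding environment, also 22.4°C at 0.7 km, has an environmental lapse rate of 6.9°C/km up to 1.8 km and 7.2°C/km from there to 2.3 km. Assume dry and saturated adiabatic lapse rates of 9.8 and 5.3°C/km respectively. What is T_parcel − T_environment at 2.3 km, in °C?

Parcel:
  Dry to 1800 m: -9.8 × 1.1 km = -10.78°C, so T = 11.62°C.
  Saturated to 2300 m: -5.3 × 0.5 km = -2.65°C, so T = 8.97°C.
Environment:
  Environment, lower layer to 1800 m: -6.9 × 1.1 km = -7.59°C, so T = 14.81°C.
  Environment, upper layer to 2300 m: -7.2 × 0.5 km = -3.6°C, so T = 11.21°C.
T_parcel − T_env = 8.97 − 11.21 = -2.24°C

-2.24°C (parcel cooler than environment)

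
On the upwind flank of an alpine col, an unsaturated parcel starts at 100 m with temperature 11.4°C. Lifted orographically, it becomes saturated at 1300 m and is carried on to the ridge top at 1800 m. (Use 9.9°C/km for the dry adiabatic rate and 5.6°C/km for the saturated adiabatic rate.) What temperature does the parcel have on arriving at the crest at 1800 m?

-3.28°C

100–1300 m, dry: Δz = 1.2 km ⇒ ΔT = -11.88°C; T = -0.48°C
1300–1800 m, saturated: Δz = 0.5 km ⇒ ΔT = -2.8°C; T = -3.28°C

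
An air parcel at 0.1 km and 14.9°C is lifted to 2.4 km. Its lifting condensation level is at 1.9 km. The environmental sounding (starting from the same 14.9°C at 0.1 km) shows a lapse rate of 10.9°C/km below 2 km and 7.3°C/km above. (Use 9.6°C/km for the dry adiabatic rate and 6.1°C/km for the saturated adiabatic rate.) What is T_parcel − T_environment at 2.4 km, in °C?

+3.3°C (parcel warmer than environment)

Parcel:
  100 → 1900 m (dry, 9.6°C/km): ΔT = -9.6 × 1.8 = -17.28°C → T = -2.38°C
  1900 → 2400 m (saturated, 6.1°C/km): ΔT = -6.1 × 0.5 = -3.05°C → T = -5.43°C
Environment:
  100 → 2000 m (environment, lower layer, 10.9°C/km): ΔT = -10.9 × 1.9 = -20.71°C → T = -5.81°C
  2000 → 2400 m (environment, upper layer, 7.3°C/km): ΔT = -7.3 × 0.4 = -2.92°C → T = -8.73°C
T_parcel − T_env = -5.43 − (-8.73) = +3.3°C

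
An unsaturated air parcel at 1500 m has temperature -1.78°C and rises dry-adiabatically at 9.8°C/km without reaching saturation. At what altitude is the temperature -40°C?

5400 m

Height above start = (-1.78 − (-40)) / 9.8 = 3.9 km
Altitude = 1500 m + 3900 m = 5400 m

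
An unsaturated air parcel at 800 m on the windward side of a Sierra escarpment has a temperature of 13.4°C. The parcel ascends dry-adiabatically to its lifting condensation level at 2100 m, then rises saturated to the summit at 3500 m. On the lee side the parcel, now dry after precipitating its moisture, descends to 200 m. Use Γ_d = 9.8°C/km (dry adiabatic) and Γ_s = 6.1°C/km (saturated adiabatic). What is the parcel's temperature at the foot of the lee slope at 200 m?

800 → 2100 m (dry, 9.8°C/km): ΔT = -9.8 × 1.3 = -12.74°C → T = 0.66°C
2100 → 3500 m (saturated, 6.1°C/km): ΔT = -6.1 × 1.4 = -8.54°C → T = -7.88°C
3500 → 200 m (dry descent, 9.8°C/km): ΔT = +9.8 × 3.3 = +32.34°C → T = 24.46°C

24.46°C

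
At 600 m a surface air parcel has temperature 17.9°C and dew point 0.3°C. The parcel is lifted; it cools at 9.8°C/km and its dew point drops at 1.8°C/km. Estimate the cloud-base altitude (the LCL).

T and T_d converge at 9.8 − 1.8 = 8°C per km
Height above start = (17.9 − 0.3) / 8 = 2.2 km
LCL altitude = 600 m + 2200 m = 2800 m

2800 m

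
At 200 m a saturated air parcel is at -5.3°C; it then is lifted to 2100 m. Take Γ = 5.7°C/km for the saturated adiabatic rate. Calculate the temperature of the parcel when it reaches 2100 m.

Saturated adiabatic to 2100 m: -5.7 × 1.9 km = -10.83°C, so T = -16.13°C.

-16.13°C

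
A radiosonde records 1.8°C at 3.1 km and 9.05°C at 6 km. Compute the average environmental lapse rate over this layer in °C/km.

Γ = −ΔT/Δz = (1.8 − 9.05) / (6000 − 3100) m
  = -7.25°C / 2.9 km = -2.5°C/km

-2.5°C/km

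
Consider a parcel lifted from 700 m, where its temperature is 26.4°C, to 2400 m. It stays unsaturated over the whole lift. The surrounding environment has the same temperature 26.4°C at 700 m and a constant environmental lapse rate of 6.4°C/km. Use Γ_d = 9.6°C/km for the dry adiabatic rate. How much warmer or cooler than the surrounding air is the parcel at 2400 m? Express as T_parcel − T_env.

Parcel:
  700 → 2400 m (dry, 9.6°C/km): ΔT = -9.6 × 1.7 = -16.32°C → T = 10.08°C
Environment:
  700 → 2400 m (environment, 6.4°C/km): ΔT = -6.4 × 1.7 = -10.88°C → T = 15.52°C
T_parcel − T_env = 10.08 − 15.52 = -5.44°C

-5.44°C (parcel cooler than environment)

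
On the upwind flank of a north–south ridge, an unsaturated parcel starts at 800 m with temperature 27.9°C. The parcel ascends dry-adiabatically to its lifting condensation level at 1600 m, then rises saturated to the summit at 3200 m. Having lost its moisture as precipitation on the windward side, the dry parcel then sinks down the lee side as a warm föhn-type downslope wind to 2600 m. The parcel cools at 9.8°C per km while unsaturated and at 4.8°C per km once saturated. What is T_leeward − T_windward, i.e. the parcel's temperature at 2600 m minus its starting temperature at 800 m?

800 → 1600 m (dry, 9.8°C/km): ΔT = -9.8 × 0.8 = -7.84°C → T = 20.06°C
1600 → 3200 m (saturated, 4.8°C/km): ΔT = -4.8 × 1.6 = -7.68°C → T = 12.38°C
3200 → 2600 m (dry descent, 9.8°C/km): ΔT = +9.8 × 0.6 = +5.88°C → T = 18.26°C
Net change vs windward start: 18.26 − 27.9 = -9.64°C

-9.64°C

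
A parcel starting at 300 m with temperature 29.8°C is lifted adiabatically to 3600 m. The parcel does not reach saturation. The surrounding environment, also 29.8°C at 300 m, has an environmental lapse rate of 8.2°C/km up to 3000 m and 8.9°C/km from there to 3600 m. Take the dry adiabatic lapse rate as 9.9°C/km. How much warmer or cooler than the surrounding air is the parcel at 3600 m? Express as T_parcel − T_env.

Parcel:
  300 → 3600 m (dry, 9.9°C/km): ΔT = -9.9 × 3.3 = -32.67°C → T = -2.87°C
Environment:
  300 → 3000 m (environment, lower layer, 8.2°C/km): ΔT = -8.2 × 2.7 = -22.14°C → T = 7.66°C
  3000 → 3600 m (environment, upper layer, 8.9°C/km): ΔT = -8.9 × 0.6 = -5.34°C → T = 2.32°C
T_parcel − T_env = -2.87 − 2.32 = -5.19°C

-5.19°C (parcel cooler than environment)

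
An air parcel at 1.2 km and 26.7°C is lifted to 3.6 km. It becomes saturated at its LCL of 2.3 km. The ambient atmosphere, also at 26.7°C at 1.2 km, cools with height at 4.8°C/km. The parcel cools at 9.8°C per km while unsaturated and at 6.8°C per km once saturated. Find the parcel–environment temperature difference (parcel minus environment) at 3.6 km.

Parcel:
  Dry to 2300 m: -9.8 × 1.1 km = -10.78°C, so T = 15.92°C.
  Saturated to 3600 m: -6.8 × 1.3 km = -8.84°C, so T = 7.08°C.
Environment:
  Environment to 3600 m: -4.8 × 2.4 km = -11.52°C, so T = 15.18°C.
T_parcel − T_env = 7.08 − 15.18 = -8.1°C

-8.1°C (parcel cooler than environment)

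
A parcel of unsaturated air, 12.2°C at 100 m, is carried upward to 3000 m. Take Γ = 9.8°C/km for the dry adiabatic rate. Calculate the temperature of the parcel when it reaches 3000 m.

-16.22°C

100–3000 m, dry adiabatic: Δz = 2.9 km ⇒ ΔT = -28.42°C; T = -16.22°C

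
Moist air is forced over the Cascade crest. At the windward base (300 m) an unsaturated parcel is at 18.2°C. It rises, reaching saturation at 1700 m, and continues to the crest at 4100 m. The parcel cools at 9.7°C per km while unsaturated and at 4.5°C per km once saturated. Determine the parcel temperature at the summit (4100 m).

300–1700 m, dry: Δz = 1.4 km ⇒ ΔT = -13.58°C; T = 4.62°C
1700–4100 m, saturated: Δz = 2.4 km ⇒ ΔT = -10.8°C; T = -6.18°C

-6.18°C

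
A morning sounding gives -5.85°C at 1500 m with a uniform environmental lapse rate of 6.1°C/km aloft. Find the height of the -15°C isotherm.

3000 m

Height above start = (-5.85 − (-15)) / 6.1 = 1.5 km
Altitude = 1500 m + 1500 m = 3000 m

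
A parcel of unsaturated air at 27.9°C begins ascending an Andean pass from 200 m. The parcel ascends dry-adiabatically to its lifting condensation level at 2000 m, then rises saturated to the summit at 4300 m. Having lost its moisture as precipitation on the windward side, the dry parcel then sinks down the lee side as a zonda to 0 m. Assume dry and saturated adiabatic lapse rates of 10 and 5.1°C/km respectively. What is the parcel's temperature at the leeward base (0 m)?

41.17°C

200–2000 m, dry: Δz = 1.8 km ⇒ ΔT = -18°C; T = 9.9°C
2000–4300 m, saturated: Δz = 2.3 km ⇒ ΔT = -11.73°C; T = -1.83°C
4300–0 m, dry descent: Δz = 4.3 km ⇒ ΔT = +43°C; T = 41.17°C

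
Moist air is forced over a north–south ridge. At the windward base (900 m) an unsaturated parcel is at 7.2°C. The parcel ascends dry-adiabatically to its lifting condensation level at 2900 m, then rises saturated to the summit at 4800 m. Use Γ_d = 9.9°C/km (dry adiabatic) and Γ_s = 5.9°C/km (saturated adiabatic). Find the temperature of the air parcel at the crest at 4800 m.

900–2900 m, dry: Δz = 2 km ⇒ ΔT = -19.8°C; T = -12.6°C
2900–4800 m, saturated: Δz = 1.9 km ⇒ ΔT = -11.21°C; T = -23.81°C

-23.81°C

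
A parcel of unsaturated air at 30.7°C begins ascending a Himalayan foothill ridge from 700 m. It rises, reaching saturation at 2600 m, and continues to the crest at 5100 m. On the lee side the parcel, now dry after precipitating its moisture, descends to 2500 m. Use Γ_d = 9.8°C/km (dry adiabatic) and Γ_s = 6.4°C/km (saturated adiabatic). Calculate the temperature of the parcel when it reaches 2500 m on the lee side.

21.56°C

700 → 2600 m (dry, 9.8°C/km): ΔT = -9.8 × 1.9 = -18.62°C → T = 12.08°C
2600 → 5100 m (saturated, 6.4°C/km): ΔT = -6.4 × 2.5 = -16°C → T = -3.92°C
5100 → 2500 m (dry descent, 9.8°C/km): ΔT = +9.8 × 2.6 = +25.48°C → T = 21.56°C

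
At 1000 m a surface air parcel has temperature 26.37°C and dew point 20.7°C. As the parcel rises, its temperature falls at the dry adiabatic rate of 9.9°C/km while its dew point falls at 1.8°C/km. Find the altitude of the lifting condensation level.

1700 m

T and T_d converge at 9.9 − 1.8 = 8.1°C per km
Height above start = (26.37 − 20.7) / 8.1 = 0.7 km
LCL altitude = 1000 m + 700 m = 1700 m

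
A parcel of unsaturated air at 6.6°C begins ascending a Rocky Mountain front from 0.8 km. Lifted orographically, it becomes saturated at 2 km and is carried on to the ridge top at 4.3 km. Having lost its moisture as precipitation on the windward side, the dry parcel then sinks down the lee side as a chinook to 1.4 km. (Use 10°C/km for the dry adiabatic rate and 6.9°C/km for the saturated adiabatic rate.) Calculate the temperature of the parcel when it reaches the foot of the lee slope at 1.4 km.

From 800 m to 2000 m (dry): cools by 10 × 1.2 = 12°C, giving -5.4°C.
From 2000 m to 4300 m (saturated): cools by 6.9 × 2.3 = 15.87°C, giving -21.27°C.
From 4300 m to 1400 m (dry descent): warms by 10 × 2.9 = 29°C, giving 7.73°C.

7.73°C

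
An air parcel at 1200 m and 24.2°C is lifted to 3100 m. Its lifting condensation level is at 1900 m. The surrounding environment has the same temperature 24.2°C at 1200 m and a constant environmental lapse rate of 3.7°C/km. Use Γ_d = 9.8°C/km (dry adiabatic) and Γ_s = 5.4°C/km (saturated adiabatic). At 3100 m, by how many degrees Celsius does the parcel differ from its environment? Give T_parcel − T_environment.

Parcel:
  1200–1900 m, dry: Δz = 0.7 km ⇒ ΔT = -6.86°C; T = 17.34°C
  1900–3100 m, saturated: Δz = 1.2 km ⇒ ΔT = -6.48°C; T = 10.86°C
Environment:
  1200–3100 m, environment: Δz = 1.9 km ⇒ ΔT = -7.03°C; T = 17.17°C
T_parcel − T_env = 10.86 − 17.17 = -6.31°C

-6.31°C (parcel cooler than environment)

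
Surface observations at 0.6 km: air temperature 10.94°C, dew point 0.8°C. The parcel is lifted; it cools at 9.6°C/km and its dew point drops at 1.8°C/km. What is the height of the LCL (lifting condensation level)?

1.9 km

T and T_d converge at 9.6 − 1.8 = 7.8°C per km
Height above start = (10.94 − 0.8) / 7.8 = 1.3 km
LCL altitude = 600 m + 1300 m = 1900 m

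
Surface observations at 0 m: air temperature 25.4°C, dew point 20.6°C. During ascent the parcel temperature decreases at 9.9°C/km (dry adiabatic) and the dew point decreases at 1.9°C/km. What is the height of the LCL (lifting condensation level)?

600 m

T and T_d converge at 9.9 − 1.9 = 8°C per km
Height above start = (25.4 − 20.6) / 8 = 0.6 km
LCL altitude = 0 m + 600 m = 600 m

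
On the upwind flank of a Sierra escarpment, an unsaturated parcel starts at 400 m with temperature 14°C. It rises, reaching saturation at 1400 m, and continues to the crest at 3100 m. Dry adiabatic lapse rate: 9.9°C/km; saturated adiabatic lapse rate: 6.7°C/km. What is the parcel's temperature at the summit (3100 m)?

Dry to 1400 m: -9.9 × 1 km = -9.9°C, so T = 4.1°C.
Saturated to 3100 m: -6.7 × 1.7 km = -11.39°C, so T = -7.29°C.

-7.29°C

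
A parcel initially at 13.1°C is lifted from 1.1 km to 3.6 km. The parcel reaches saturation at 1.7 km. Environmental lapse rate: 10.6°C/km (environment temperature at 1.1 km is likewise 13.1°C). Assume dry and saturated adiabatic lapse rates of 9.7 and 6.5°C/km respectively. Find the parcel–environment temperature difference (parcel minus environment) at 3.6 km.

+8.33°C (parcel warmer than environment)

Parcel:
  From 1100 m to 1700 m (dry): cools by 9.7 × 0.6 = 5.82°C, giving 7.28°C.
  From 1700 m to 3600 m (saturated): cools by 6.5 × 1.9 = 12.35°C, giving -5.07°C.
Environment:
  From 1100 m to 3600 m (environment): cools by 10.6 × 2.5 = 26.5°C, giving -13.4°C.
T_parcel − T_env = -5.07 − (-13.4) = +8.33°C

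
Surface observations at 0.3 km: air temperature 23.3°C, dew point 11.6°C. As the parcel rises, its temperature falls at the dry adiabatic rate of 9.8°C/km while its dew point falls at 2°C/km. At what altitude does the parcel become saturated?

1.8 km

T and T_d converge at 9.8 − 2 = 7.8°C per km
Height above start = (23.3 − 11.6) / 7.8 = 1.5 km
LCL altitude = 300 m + 1500 m = 1800 m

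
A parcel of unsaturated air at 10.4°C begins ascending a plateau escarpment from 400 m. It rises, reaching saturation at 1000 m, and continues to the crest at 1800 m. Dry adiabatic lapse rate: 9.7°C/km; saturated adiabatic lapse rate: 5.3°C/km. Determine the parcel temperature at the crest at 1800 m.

0.34°C

Dry to 1000 m: -9.7 × 0.6 km = -5.82°C, so T = 4.58°C.
Saturated to 1800 m: -5.3 × 0.8 km = -4.24°C, so T = 0.34°C.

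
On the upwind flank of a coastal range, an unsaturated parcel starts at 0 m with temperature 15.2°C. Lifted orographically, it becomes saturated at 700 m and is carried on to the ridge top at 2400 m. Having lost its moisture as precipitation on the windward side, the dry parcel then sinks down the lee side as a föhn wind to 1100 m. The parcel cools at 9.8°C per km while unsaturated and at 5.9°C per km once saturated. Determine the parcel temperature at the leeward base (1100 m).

11.05°C

Dry to 700 m: -9.8 × 0.7 km = -6.86°C, so T = 8.34°C.
Saturated to 2400 m: -5.9 × 1.7 km = -10.03°C, so T = -1.69°C.
Dry descent to 1100 m: +9.8 × 1.3 km = +12.74°C, so T = 11.05°C.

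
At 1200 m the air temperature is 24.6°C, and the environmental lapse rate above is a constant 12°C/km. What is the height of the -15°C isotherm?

4500 m

Height above start = (24.6 − (-15)) / 12 = 3.3 km
Altitude = 1200 m + 3300 m = 4500 m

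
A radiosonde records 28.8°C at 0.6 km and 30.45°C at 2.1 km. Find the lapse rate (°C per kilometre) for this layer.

-1.1°C/km

Γ = −ΔT/Δz = (28.8 − 30.45) / (2100 − 600) m
  = -1.65°C / 1.5 km = -1.1°C/km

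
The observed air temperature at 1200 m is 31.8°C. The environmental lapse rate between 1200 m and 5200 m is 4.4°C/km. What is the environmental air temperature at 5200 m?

1200 → 5200 m (environmental, 4.4°C/km): ΔT = -4.4 × 4 = -17.6°C → T = 14.2°C

14.2°C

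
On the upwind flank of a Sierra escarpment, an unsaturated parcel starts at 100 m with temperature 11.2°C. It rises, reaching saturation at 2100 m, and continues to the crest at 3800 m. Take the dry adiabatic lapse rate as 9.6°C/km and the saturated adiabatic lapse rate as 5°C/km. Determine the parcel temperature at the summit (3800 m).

-16.5°C

100–2100 m, dry: Δz = 2 km ⇒ ΔT = -19.2°C; T = -8°C
2100–3800 m, saturated: Δz = 1.7 km ⇒ ΔT = -8.5°C; T = -16.5°C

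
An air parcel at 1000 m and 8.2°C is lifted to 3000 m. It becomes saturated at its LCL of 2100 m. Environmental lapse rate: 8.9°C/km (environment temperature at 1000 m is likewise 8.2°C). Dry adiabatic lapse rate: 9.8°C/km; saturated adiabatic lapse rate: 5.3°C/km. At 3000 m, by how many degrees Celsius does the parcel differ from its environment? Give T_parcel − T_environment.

Parcel:
  1000 → 2100 m (dry, 9.8°C/km): ΔT = -9.8 × 1.1 = -10.78°C → T = -2.58°C
  2100 → 3000 m (saturated, 5.3°C/km): ΔT = -5.3 × 0.9 = -4.77°C → T = -7.35°C
Environment:
  1000 → 3000 m (environment, 8.9°C/km): ΔT = -8.9 × 2 = -17.8°C → T = -9.6°C
T_parcel − T_env = -7.35 − (-9.6) = +2.25°C

+2.25°C (parcel warmer than environment)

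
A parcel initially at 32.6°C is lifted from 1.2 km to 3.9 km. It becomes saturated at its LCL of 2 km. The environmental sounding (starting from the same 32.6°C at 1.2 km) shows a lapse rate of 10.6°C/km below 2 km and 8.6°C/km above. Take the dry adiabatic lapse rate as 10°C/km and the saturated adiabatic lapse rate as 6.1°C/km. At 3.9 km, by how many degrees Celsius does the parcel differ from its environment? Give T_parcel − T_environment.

Parcel:
  1200–2000 m, dry: Δz = 0.8 km ⇒ ΔT = -8°C; T = 24.6°C
  2000–3900 m, saturated: Δz = 1.9 km ⇒ ΔT = -11.59°C; T = 13.01°C
Environment:
  1200–2000 m, environment, lower layer: Δz = 0.8 km ⇒ ΔT = -8.48°C; T = 24.12°C
  2000–3900 m, environment, upper layer: Δz = 1.9 km ⇒ ΔT = -16.34°C; T = 7.78°C
T_parcel − T_env = 13.01 − 7.78 = +5.23°C

+5.23°C (parcel warmer than environment)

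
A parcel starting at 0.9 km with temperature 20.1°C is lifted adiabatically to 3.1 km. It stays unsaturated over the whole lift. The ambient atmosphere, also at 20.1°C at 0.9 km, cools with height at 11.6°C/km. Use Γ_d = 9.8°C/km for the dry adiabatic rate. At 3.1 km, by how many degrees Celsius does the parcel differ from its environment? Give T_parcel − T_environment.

Parcel:
  900–3100 m, dry: Δz = 2.2 km ⇒ ΔT = -21.56°C; T = -1.46°C
Environment:
  900–3100 m, environment: Δz = 2.2 km ⇒ ΔT = -25.52°C; T = -5.42°C
T_parcel − T_env = -1.46 − (-5.42) = +3.96°C

+3.96°C (parcel warmer than environment)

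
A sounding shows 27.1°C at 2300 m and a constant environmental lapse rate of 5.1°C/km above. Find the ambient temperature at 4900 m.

2300 → 4900 m (environmental, 5.1°C/km): ΔT = -5.1 × 2.6 = -13.26°C → T = 13.84°C

13.84°C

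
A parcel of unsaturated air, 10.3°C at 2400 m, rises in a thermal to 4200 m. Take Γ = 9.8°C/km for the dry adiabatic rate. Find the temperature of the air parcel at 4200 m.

2400–4200 m, dry adiabatic: Δz = 1.8 km ⇒ ΔT = -17.64°C; T = -7.34°C

-7.34°C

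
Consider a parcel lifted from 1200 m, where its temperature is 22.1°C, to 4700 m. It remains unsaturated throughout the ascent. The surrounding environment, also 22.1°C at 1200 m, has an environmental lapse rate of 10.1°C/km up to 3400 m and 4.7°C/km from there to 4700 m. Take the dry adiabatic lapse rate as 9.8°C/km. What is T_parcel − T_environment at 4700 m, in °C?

-5.97°C (parcel cooler than environment)

Parcel:
  Dry to 4700 m: -9.8 × 3.5 km = -34.3°C, so T = -12.2°C.
Environment:
  Environment, lower layer to 3400 m: -10.1 × 2.2 km = -22.22°C, so T = -0.12°C.
  Environment, upper layer to 4700 m: -4.7 × 1.3 km = -6.11°C, so T = -6.23°C.
T_parcel − T_env = -12.2 − (-6.23) = -5.97°C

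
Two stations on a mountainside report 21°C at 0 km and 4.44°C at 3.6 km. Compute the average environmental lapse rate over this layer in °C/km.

Γ = −ΔT/Δz = (21 − 4.44) / (3600 − 0) m
  = 16.56°C / 3.6 km = 4.6°C/km

4.6°C/km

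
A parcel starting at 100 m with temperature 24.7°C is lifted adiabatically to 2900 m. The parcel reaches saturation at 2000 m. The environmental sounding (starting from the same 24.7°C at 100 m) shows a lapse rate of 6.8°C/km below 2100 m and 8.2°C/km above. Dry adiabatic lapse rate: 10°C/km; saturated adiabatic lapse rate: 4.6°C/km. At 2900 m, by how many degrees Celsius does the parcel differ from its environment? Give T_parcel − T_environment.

-2.98°C (parcel cooler than environment)

Parcel:
  100 → 2000 m (dry, 10°C/km): ΔT = -10 × 1.9 = -19°C → T = 5.7°C
  2000 → 2900 m (saturated, 4.6°C/km): ΔT = -4.6 × 0.9 = -4.14°C → T = 1.56°C
Environment:
  100 → 2100 m (environment, lower layer, 6.8°C/km): ΔT = -6.8 × 2 = -13.6°C → T = 11.1°C
  2100 → 2900 m (environment, upper layer, 8.2°C/km): ΔT = -8.2 × 0.8 = -6.56°C → T = 4.54°C
T_parcel − T_env = 1.56 − 4.54 = -2.98°C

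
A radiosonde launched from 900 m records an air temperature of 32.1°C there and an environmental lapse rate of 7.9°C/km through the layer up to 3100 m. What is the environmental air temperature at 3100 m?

14.72°C

Environmental to 3100 m: -7.9 × 2.2 km = -17.38°C, so T = 14.72°C.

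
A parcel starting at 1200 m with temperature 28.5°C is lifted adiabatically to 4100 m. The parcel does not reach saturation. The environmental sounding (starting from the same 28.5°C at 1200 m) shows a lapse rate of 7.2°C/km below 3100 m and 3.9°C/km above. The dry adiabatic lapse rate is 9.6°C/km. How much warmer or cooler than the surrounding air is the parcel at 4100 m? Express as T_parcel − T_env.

Parcel:
  Dry to 4100 m: -9.6 × 2.9 km = -27.84°C, so T = 0.66°C.
Environment:
  Environment, lower layer to 3100 m: -7.2 × 1.9 km = -13.68°C, so T = 14.82°C.
  Environment, upper layer to 4100 m: -3.9 × 1 km = -3.9°C, so T = 10.92°C.
T_parcel − T_env = 0.66 − 10.92 = -10.26°C

-10.26°C (parcel cooler than environment)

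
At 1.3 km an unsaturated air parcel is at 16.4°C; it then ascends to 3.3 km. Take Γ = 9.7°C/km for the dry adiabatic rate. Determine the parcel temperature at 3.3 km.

1300 → 3300 m (dry adiabatic, 9.7°C/km): ΔT = -9.7 × 2 = -19.4°C → T = -3°C

-3°C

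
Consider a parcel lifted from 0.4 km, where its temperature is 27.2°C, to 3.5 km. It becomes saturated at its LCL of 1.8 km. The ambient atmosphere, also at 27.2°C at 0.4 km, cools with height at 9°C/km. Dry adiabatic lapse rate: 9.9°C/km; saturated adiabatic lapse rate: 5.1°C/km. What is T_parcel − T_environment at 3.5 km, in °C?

Parcel:
  400–1800 m, dry: Δz = 1.4 km ⇒ ΔT = -13.86°C; T = 13.34°C
  1800–3500 m, saturated: Δz = 1.7 km ⇒ ΔT = -8.67°C; T = 4.67°C
Environment:
  400–3500 m, environment: Δz = 3.1 km ⇒ ΔT = -27.9°C; T = -0.7°C
T_parcel − T_env = 4.67 − (-0.7) = +5.37°C

+5.37°C (parcel warmer than environment)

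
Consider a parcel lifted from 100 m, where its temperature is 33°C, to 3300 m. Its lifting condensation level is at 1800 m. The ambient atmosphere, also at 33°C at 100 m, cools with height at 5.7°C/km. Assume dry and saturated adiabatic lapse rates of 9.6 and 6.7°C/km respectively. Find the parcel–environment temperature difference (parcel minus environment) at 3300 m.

-8.13°C (parcel cooler than environment)

Parcel:
  100 → 1800 m (dry, 9.6°C/km): ΔT = -9.6 × 1.7 = -16.32°C → T = 16.68°C
  1800 → 3300 m (saturated, 6.7°C/km): ΔT = -6.7 × 1.5 = -10.05°C → T = 6.63°C
Environment:
  100 → 3300 m (environment, 5.7°C/km): ΔT = -5.7 × 3.2 = -18.24°C → T = 14.76°C
T_parcel − T_env = 6.63 − 14.76 = -8.13°C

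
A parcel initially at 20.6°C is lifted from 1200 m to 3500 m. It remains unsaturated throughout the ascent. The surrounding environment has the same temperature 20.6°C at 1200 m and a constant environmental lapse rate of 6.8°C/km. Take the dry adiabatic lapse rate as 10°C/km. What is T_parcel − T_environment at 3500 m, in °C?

-7.36°C (parcel cooler than environment)

Parcel:
  Dry to 3500 m: -10 × 2.3 km = -23°C, so T = -2.4°C.
Environment:
  Environment to 3500 m: -6.8 × 2.3 km = -15.64°C, so T = 4.96°C.
T_parcel − T_env = -2.4 − 4.96 = -7.36°C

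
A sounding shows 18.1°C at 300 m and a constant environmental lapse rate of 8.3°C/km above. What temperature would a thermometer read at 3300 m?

-6.8°C

Environmental to 3300 m: -8.3 × 3 km = -24.9°C, so T = -6.8°C.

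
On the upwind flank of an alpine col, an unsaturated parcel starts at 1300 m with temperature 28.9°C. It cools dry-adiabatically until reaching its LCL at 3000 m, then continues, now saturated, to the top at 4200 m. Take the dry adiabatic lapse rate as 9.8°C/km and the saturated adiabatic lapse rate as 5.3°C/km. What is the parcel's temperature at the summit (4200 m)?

5.88°C

1300 → 3000 m (dry, 9.8°C/km): ΔT = -9.8 × 1.7 = -16.66°C → T = 12.24°C
3000 → 4200 m (saturated, 5.3°C/km): ΔT = -5.3 × 1.2 = -6.36°C → T = 5.88°C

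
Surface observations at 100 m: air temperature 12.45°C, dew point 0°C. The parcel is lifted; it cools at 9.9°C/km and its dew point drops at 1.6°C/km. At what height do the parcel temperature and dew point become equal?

T and T_d converge at 9.9 − 1.6 = 8.3°C per km
Height above start = (12.45 − 0) / 8.3 = 1.5 km
LCL altitude = 100 m + 1500 m = 1600 m

1600 m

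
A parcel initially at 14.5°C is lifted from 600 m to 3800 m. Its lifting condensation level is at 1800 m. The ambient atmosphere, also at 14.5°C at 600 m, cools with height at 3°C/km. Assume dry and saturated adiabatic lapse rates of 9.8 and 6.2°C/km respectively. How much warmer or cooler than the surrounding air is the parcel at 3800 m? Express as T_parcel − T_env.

-14.56°C (parcel cooler than environment)

Parcel:
  Dry to 1800 m: -9.8 × 1.2 km = -11.76°C, so T = 2.74°C.
  Saturated to 3800 m: -6.2 × 2 km = -12.4°C, so T = -9.66°C.
Environment:
  Environment to 3800 m: -3 × 3.2 km = -9.6°C, so T = 4.9°C.
T_parcel − T_env = -9.66 − 4.9 = -14.56°C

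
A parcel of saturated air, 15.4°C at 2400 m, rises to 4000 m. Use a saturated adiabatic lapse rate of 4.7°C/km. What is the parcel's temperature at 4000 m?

2400 → 4000 m (saturated adiabatic, 4.7°C/km): ΔT = -4.7 × 1.6 = -7.52°C → T = 7.88°C

7.88°C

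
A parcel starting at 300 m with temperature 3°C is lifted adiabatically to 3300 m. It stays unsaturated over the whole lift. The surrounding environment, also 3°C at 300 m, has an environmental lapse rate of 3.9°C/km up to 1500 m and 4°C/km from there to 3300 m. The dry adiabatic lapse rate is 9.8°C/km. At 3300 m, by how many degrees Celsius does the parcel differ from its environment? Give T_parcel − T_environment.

Parcel:
  From 300 m to 3300 m (dry): cools by 9.8 × 3 = 29.4°C, giving -26.4°C.
Environment:
  From 300 m to 1500 m (environment, lower layer): cools by 3.9 × 1.2 = 4.68°C, giving -1.68°C.
  From 1500 m to 3300 m (environment, upper layer): cools by 4 × 1.8 = 7.2°C, giving -8.88°C.
T_parcel − T_env = -26.4 − (-8.88) = -17.52°C

-17.52°C (parcel cooler than environment)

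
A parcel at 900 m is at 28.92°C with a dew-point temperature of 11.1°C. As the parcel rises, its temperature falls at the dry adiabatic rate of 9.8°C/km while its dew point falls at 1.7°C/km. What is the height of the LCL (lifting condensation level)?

3100 m

T and T_d converge at 9.8 − 1.7 = 8.1°C per km
Height above start = (28.92 − 11.1) / 8.1 = 2.2 km
LCL altitude = 900 m + 2200 m = 3100 m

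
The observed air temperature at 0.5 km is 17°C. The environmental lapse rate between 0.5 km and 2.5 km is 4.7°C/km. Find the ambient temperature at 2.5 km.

7.6°C

500–2500 m, environmental: Δz = 2 km ⇒ ΔT = -9.4°C; T = 7.6°C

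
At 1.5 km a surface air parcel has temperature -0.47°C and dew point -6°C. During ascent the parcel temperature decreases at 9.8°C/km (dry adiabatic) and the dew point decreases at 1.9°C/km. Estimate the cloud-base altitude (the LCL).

T and T_d converge at 9.8 − 1.9 = 7.9°C per km
Height above start = (-0.47 − (-6)) / 7.9 = 0.7 km
LCL altitude = 1500 m + 700 m = 2200 m

2.2 km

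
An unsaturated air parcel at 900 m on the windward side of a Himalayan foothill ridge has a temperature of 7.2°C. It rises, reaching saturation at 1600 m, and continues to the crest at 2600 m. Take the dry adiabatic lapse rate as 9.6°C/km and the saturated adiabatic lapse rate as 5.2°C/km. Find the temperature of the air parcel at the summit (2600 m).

-4.72°C

Dry to 1600 m: -9.6 × 0.7 km = -6.72°C, so T = 0.48°C.
Saturated to 2600 m: -5.2 × 1 km = -5.2°C, so T = -4.72°C.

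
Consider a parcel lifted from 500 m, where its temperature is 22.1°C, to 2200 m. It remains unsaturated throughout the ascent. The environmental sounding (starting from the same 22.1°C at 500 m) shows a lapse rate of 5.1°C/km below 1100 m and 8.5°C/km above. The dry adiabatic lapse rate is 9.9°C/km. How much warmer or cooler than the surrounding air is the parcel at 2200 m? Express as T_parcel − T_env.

-4.42°C (parcel cooler than environment)

Parcel:
  500 → 2200 m (dry, 9.9°C/km): ΔT = -9.9 × 1.7 = -16.83°C → T = 5.27°C
Environment:
  500 → 1100 m (environment, lower layer, 5.1°C/km): ΔT = -5.1 × 0.6 = -3.06°C → T = 19.04°C
  1100 → 2200 m (environment, upper layer, 8.5°C/km): ΔT = -8.5 × 1.1 = -9.35°C → T = 9.69°C
T_parcel − T_env = 5.27 − 9.69 = -4.42°C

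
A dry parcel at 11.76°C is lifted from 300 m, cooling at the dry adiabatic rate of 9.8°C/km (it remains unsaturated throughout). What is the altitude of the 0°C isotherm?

Height above start = (11.76 − 0) / 9.8 = 1.2 km
Altitude = 300 m + 1200 m = 1500 m

1500 m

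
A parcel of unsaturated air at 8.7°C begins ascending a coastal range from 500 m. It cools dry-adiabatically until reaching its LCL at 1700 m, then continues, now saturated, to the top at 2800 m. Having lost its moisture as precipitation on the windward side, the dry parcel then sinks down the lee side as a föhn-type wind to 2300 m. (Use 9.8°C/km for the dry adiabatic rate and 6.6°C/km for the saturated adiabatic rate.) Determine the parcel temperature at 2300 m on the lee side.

-5.42°C

From 500 m to 1700 m (dry): cools by 9.8 × 1.2 = 11.76°C, giving -3.06°C.
From 1700 m to 2800 m (saturated): cools by 6.6 × 1.1 = 7.26°C, giving -10.32°C.
From 2800 m to 2300 m (dry descent): warms by 9.8 × 0.5 = 4.9°C, giving -5.42°C.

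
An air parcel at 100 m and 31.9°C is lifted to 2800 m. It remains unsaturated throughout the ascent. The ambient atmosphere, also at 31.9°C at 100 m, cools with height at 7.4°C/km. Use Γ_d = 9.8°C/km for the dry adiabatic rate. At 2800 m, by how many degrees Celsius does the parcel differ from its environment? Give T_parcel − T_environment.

Parcel:
  Dry to 2800 m: -9.8 × 2.7 km = -26.46°C, so T = 5.44°C.
Environment:
  Environment to 2800 m: -7.4 × 2.7 km = -19.98°C, so T = 11.92°C.
T_parcel − T_env = 5.44 − 11.92 = -6.48°C

-6.48°C (parcel cooler than environment)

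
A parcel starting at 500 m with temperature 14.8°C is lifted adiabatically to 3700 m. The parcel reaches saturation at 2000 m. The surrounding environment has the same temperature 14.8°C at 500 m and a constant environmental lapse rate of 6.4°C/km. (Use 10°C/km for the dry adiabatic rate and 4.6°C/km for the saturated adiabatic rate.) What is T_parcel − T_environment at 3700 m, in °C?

-2.34°C (parcel cooler than environment)

Parcel:
  From 500 m to 2000 m (dry): cools by 10 × 1.5 = 15°C, giving -0.2°C.
  From 2000 m to 3700 m (saturated): cools by 4.6 × 1.7 = 7.82°C, giving -8.02°C.
Environment:
  From 500 m to 3700 m (environment): cools by 6.4 × 3.2 = 20.48°C, giving -5.68°C.
T_parcel − T_env = -8.02 − (-5.68) = -2.34°C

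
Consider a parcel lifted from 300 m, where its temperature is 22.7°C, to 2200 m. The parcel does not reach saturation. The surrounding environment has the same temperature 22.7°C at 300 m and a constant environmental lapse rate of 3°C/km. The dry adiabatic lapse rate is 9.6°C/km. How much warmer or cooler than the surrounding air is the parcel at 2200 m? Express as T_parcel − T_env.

Parcel:
  Dry to 2200 m: -9.6 × 1.9 km = -18.24°C, so T = 4.46°C.
Environment:
  Environment to 2200 m: -3 × 1.9 km = -5.7°C, so T = 17°C.
T_parcel − T_env = 4.46 − 17 = -12.54°C

-12.54°C (parcel cooler than environment)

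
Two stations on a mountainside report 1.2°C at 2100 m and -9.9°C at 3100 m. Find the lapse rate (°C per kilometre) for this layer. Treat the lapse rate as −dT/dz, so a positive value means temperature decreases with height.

Γ = −ΔT/Δz = (1.2 − (-9.9)) / (3100 − 2100) m
  = 11.1°C / 1 km = 11.1°C/km

11.1°C/km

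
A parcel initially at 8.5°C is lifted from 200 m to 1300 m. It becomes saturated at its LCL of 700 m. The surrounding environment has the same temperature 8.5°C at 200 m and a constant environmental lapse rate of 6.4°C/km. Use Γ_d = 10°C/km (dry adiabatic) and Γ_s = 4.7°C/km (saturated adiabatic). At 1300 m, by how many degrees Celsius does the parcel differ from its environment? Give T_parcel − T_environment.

-0.78°C (parcel cooler than environment)

Parcel:
  200–700 m, dry: Δz = 0.5 km ⇒ ΔT = -5°C; T = 3.5°C
  700–1300 m, saturated: Δz = 0.6 km ⇒ ΔT = -2.82°C; T = 0.68°C
Environment:
  200–1300 m, environment: Δz = 1.1 km ⇒ ΔT = -7.04°C; T = 1.46°C
T_parcel − T_env = 0.68 − 1.46 = -0.78°C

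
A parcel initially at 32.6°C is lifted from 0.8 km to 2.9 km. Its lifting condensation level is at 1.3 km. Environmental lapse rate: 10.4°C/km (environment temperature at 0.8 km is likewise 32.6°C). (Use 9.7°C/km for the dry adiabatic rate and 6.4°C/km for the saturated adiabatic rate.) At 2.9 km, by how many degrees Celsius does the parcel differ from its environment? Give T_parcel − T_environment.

Parcel:
  800 → 1300 m (dry, 9.7°C/km): ΔT = -9.7 × 0.5 = -4.85°C → T = 27.75°C
  1300 → 2900 m (saturated, 6.4°C/km): ΔT = -6.4 × 1.6 = -10.24°C → T = 17.51°C
Environment:
  800 → 2900 m (environment, 10.4°C/km): ΔT = -10.4 × 2.1 = -21.84°C → T = 10.76°C
T_parcel − T_env = 17.51 − 10.76 = +6.75°C

+6.75°C (parcel warmer than environment)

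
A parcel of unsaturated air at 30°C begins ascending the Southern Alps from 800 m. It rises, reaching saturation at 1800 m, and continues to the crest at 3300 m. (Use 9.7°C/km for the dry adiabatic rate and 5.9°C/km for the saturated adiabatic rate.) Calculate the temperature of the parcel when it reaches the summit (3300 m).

From 800 m to 1800 m (dry): cools by 9.7 × 1 = 9.7°C, giving 20.3°C.
From 1800 m to 3300 m (saturated): cools by 5.9 × 1.5 = 8.85°C, giving 11.45°C.

11.45°C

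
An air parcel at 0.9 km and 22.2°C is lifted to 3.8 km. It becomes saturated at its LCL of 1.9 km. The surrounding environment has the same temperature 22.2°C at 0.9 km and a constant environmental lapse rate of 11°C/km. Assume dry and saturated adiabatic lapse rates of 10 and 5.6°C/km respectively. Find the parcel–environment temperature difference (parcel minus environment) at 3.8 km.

Parcel:
  900–1900 m, dry: Δz = 1 km ⇒ ΔT = -10°C; T = 12.2°C
  1900–3800 m, saturated: Δz = 1.9 km ⇒ ΔT = -10.64°C; T = 1.56°C
Environment:
  900–3800 m, environment: Δz = 2.9 km ⇒ ΔT = -31.9°C; T = -9.7°C
T_parcel − T_env = 1.56 − (-9.7) = +11.26°C

+11.26°C (parcel warmer than environment)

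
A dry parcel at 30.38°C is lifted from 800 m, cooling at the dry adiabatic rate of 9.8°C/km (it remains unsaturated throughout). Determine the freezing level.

Height above start = (30.38 − 0) / 9.8 = 3.1 km
Altitude = 800 m + 3100 m = 3900 m

3900 m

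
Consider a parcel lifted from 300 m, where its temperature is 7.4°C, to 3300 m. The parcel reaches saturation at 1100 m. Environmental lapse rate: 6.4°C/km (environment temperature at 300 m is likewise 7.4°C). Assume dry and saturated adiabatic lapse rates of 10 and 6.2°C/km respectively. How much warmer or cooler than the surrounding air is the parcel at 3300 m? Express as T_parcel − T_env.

Parcel:
  From 300 m to 1100 m (dry): cools by 10 × 0.8 = 8°C, giving -0.6°C.
  From 1100 m to 3300 m (saturated): cools by 6.2 × 2.2 = 13.64°C, giving -14.24°C.
Environment:
  From 300 m to 3300 m (environment): cools by 6.4 × 3 = 19.2°C, giving -11.8°C.
T_parcel − T_env = -14.24 − (-11.8) = -2.44°C

-2.44°C (parcel cooler than environment)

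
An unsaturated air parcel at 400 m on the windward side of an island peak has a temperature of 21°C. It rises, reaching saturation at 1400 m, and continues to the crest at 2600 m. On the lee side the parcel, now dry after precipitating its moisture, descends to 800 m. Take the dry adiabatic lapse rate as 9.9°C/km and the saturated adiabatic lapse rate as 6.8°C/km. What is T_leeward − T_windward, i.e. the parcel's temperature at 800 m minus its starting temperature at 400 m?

400 → 1400 m (dry, 9.9°C/km): ΔT = -9.9 × 1 = -9.9°C → T = 11.1°C
1400 → 2600 m (saturated, 6.8°C/km): ΔT = -6.8 × 1.2 = -8.16°C → T = 2.94°C
2600 → 800 m (dry descent, 9.9°C/km): ΔT = +9.9 × 1.8 = +17.82°C → T = 20.76°C
Net change vs windward start: 20.76 − 21 = -0.24°C

-0.24°C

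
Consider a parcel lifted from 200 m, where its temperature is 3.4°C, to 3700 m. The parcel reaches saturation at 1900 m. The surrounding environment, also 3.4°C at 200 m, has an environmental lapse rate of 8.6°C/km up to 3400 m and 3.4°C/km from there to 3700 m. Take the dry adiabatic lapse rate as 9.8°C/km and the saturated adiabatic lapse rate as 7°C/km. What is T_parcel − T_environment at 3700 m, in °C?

-0.72°C (parcel cooler than environment)

Parcel:
  200–1900 m, dry: Δz = 1.7 km ⇒ ΔT = -16.66°C; T = -13.26°C
  1900–3700 m, saturated: Δz = 1.8 km ⇒ ΔT = -12.6°C; T = -25.86°C
Environment:
  200–3400 m, environment, lower layer: Δz = 3.2 km ⇒ ΔT = -27.52°C; T = -24.12°C
  3400–3700 m, environment, upper layer: Δz = 0.3 km ⇒ ΔT = -1.02°C; T = -25.14°C
T_parcel − T_env = -25.86 − (-25.14) = -0.72°C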